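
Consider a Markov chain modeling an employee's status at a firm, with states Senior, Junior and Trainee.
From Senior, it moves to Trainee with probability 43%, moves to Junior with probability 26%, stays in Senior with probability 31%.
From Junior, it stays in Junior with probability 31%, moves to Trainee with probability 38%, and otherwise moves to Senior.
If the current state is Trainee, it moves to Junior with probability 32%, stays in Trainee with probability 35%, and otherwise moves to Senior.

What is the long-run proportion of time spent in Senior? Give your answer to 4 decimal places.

0.3177

Let the stationary distribution be π with π = πP and π_1 + π_2 + π_3 = 1.
π_1 = 0.31·π_1 + 0.31·π_2 + 0.33·π_3
π_2 = 0.26·π_1 + 0.31·π_2 + 0.32·π_3
Solving with the normalization constraint gives π = (0.3177, 0.2980, 0.3844).
So the stationary probability of Senior is 0.3177.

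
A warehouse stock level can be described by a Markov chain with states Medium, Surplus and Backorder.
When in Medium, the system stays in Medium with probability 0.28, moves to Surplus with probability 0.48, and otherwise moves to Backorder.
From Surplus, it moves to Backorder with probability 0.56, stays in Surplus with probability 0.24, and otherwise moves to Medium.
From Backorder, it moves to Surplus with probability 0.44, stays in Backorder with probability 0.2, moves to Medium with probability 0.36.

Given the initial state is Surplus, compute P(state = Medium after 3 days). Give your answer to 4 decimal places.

Propagate the distribution vector 3 days from Surplus.
After 0 days: (0.0000, 1.0000, 0.0000)
After 1 day: (0.2000, 0.2400, 0.5600)
After 2 days: (0.3056, 0.4000, 0.2944)
After 3 days: (0.2716, 0.3722, 0.3562)
P(in Medium after 3 days) = 0.2716

0.2716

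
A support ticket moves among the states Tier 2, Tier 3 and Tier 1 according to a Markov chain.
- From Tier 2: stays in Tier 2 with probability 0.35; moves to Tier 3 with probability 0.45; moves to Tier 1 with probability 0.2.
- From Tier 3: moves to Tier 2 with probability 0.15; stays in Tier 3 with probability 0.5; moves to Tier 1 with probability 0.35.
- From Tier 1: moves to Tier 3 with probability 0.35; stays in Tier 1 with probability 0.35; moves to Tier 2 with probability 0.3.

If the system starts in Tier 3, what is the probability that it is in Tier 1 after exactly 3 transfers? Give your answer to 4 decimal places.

Propagate the distribution vector 3 transfers from Tier 3.
After 0 transfers: (0.0000, 1.0000, 0.0000)
After 1 transfer: (0.1500, 0.5000, 0.3500)
After 2 transfers: (0.2325, 0.4400, 0.3275)
After 3 transfers: (0.2456, 0.4393, 0.3151)
P(in Tier 1 after 3 transfers) = 0.3151

0.3151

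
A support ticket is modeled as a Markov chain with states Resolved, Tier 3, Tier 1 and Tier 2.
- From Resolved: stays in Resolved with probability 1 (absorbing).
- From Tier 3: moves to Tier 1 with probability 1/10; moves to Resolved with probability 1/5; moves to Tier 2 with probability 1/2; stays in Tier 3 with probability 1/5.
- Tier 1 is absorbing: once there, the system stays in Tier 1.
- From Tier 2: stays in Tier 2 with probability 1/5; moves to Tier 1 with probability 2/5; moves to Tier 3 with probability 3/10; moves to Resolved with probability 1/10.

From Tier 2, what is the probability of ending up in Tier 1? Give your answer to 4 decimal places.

0.7143

Let h(s) be the probability of absorption at Tier 1 starting from transient state s. Then h(Tier 1) = 1 and h(Resolved) = 0. By first-step analysis:
h(Tier 3) = 0.2·0 + 0.2·h(Tier 3) + 0.1·1 + 0.5·h(Tier 2)
h(Tier 2) = 0.1·0 + 0.3·h(Tier 3) + 0.4·1 + 0.2·h(Tier 2)
Solving: h(Tier 3) = 0.5714, h(Tier 2) = 0.7143.
Starting from Tier 2, the probability is 0.7143.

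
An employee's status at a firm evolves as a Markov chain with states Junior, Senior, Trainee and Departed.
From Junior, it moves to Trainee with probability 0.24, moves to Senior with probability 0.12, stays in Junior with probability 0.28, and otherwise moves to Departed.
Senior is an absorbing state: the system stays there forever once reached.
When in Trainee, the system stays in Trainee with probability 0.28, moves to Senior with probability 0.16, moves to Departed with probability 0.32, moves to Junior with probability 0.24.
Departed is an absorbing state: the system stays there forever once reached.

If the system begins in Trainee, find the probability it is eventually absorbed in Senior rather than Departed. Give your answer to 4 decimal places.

0.3125

Let h(s) be the probability of absorption at Senior starting from transient state s. Then h(Senior) = 1 and h(Departed) = 0. By first-step analysis:
h(Junior) = 0.28·h(Junior) + 0.12·1 + 0.24·h(Trainee) + 0.36·0
h(Trainee) = 0.24·h(Junior) + 0.16·1 + 0.28·h(Trainee) + 0.32·0
Solving: h(Junior) = 0.2708, h(Trainee) = 0.3125.
Starting from Trainee, the probability is 0.3125.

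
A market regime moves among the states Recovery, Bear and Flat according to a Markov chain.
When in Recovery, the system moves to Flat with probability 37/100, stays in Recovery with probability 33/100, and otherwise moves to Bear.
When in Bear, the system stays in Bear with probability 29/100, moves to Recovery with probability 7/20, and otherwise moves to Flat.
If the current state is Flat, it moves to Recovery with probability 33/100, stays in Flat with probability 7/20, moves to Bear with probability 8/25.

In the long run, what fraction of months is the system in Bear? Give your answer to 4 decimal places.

Let the stationary distribution be π with π = πP and π_1 + π_2 + π_3 = 1.
π_1 = 0.33·π_1 + 0.35·π_2 + 0.33·π_3
π_2 = 0.3·π_1 + 0.29·π_2 + 0.32·π_3
Solving with the normalization constraint gives π = (0.3361, 0.3042, 0.3598).
So the stationary probability of Bear is 0.3042.

0.3042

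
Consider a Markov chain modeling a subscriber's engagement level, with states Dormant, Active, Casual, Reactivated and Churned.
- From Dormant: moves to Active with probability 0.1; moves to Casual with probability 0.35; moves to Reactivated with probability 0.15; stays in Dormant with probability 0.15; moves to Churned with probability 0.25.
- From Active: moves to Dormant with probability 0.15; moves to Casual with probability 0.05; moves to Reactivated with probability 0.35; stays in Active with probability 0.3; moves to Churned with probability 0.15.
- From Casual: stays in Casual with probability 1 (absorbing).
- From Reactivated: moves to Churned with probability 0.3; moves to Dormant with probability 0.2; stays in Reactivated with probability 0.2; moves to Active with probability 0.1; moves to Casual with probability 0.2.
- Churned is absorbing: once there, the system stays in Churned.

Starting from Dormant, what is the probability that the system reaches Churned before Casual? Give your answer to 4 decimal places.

Let h(s) be the probability of absorption at Churned starting from transient state s. Then h(Churned) = 1 and h(Casual) = 0. By first-step analysis:
h(Dormant) = 0.15·h(Dormant) + 0.1·h(Active) + 0.35·0 + 0.15·h(Reactivated) + 0.25·1
h(Active) = 0.15·h(Dormant) + 0.3·h(Active) + 0.05·0 + 0.35·h(Reactivated) + 0.15·1
h(Reactivated) = 0.2·h(Dormant) + 0.1·h(Active) + 0.2·0 + 0.2·h(Reactivated) + 0.3·1
Solving: h(Dormant) = 0.4641, h(Active) = 0.5965, h(Reactivated) = 0.5656.
Starting from Dormant, the probability is 0.4641.

0.4641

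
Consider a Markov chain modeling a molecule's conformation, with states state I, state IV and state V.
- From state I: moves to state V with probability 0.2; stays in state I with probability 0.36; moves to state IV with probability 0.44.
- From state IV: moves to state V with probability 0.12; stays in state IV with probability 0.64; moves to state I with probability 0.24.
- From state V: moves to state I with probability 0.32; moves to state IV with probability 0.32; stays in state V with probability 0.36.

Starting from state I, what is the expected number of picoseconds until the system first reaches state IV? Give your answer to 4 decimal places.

2.4306

Let t(s) be the expected number of picoseconds to first reach state IV from state s, with t(state IV) = 0. Conditioning on the first picosecond:
t(state I) = 1 + 0.36·t(state I) + 0.2·t(state V)
t(state V) = 1 + 0.32·t(state I) + 0.36·t(state V)
Solving: t(state I) = 2.4306, t(state V) = 2.7778.
Expected picoseconds from state I to state IV: 2.4306.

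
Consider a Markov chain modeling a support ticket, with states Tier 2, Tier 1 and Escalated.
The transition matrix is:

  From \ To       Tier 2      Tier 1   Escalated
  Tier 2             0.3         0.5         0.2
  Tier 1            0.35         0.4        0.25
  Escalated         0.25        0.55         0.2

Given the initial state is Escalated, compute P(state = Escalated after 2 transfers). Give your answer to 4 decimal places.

0.2275

Sum over the intermediate state after 1 transfer:
P = P(Escalated→Tier 2)·P(Tier 2→Escalated) + P(Escalated→Tier 1)·P(Tier 1→Escalated) + P(Escalated→Escalated)·P(Escalated→Escalated)
  = 0.25×0.2 + 0.55×0.25 + 0.2×0.2
  = 0.0500 + 0.1375 + 0.0400 = 0.2275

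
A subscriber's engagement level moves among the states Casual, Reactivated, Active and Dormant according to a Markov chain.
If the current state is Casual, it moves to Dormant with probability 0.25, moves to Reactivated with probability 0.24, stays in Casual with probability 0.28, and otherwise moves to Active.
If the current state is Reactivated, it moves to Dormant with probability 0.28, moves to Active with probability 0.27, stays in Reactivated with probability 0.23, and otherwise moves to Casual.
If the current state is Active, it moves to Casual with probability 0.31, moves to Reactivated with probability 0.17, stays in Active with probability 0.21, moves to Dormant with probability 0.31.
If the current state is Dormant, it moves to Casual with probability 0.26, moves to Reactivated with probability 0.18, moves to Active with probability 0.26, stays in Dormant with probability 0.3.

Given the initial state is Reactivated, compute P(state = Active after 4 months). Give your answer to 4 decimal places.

0.2419

Propagate the distribution vector 4 months from Reactivated.
After 0 months: (0.0000, 1.0000, 0.0000, 0.0000)
After 1 month: (0.2200, 0.2300, 0.2700, 0.2800)
After 2 months: (0.2687, 0.2020, 0.2422, 0.2871)
After 3 months: (0.2694, 0.2038, 0.2418, 0.2849)
After 4 months: (0.2693, 0.2039, 0.2419, 0.2849)
P(in Active after 4 months) = 0.2419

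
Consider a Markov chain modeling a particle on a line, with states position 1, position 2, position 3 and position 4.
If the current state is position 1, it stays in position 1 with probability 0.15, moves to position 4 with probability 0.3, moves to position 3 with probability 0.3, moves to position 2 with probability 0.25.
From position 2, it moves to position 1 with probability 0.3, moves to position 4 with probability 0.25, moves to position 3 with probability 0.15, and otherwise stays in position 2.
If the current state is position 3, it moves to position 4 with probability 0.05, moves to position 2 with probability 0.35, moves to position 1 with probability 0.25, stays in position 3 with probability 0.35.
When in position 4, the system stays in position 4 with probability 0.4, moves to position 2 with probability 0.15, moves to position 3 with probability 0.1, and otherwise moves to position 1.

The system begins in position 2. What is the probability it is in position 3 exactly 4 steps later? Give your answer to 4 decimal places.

Propagate the distribution vector 4 steps from position 2.
After 0 steps: (0.0000, 1.0000, 0.0000, 0.0000)
After 1 step: (0.3000, 0.3000, 0.1500, 0.2500)
After 2 steps: (0.2600, 0.2550, 0.2125, 0.2725)
After 3 steps: (0.2640, 0.2568, 0.2179, 0.2614)
After 4 steps: (0.2626, 0.2585, 0.2201, 0.2588)
P(in position 3 after 4 steps) = 0.2201

0.2201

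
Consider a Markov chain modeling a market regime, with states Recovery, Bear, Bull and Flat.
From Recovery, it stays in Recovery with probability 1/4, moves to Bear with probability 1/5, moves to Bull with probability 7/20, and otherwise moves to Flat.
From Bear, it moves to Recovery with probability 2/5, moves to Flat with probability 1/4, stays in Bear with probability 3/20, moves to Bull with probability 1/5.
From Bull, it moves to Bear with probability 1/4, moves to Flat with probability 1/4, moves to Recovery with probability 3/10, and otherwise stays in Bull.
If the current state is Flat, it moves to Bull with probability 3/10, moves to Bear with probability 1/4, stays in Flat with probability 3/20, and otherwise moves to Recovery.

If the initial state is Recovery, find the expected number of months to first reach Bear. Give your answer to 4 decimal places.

4.4444

Let t(s) be the expected number of months to first reach Bear from state s, with t(Bear) = 0. Conditioning on the first month:
t(Recovery) = 1 + 0.25·t(Recovery) + 0.35·t(Bull) + 0.2·t(Flat)
t(Bull) = 1 + 0.3·t(Recovery) + 0.2·t(Bull) + 0.25·t(Flat)
t(Flat) = 1 + 0.3·t(Recovery) + 0.3·t(Bull) + 0.15·t(Flat)
Solving: t(Recovery) = 4.4444, t(Bull) = 4.2424, t(Flat) = 4.2424.
Expected months from Recovery to Bear: 4.4444.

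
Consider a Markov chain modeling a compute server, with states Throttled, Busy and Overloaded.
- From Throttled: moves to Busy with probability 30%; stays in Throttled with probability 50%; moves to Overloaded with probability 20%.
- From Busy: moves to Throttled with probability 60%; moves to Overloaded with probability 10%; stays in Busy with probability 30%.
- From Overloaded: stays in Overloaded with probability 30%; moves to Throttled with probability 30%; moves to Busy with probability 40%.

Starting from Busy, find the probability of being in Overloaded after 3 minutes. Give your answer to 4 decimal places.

0.1870

Propagate the distribution vector 3 minutes from Busy.
After 0 minutes: (0.0000, 1.0000, 0.0000)
After 1 minute: (0.6000, 0.3000, 0.1000)
After 2 minutes: (0.5100, 0.3100, 0.1800)
After 3 minutes: (0.4950, 0.3180, 0.1870)
P(in Overloaded after 3 minutes) = 0.1870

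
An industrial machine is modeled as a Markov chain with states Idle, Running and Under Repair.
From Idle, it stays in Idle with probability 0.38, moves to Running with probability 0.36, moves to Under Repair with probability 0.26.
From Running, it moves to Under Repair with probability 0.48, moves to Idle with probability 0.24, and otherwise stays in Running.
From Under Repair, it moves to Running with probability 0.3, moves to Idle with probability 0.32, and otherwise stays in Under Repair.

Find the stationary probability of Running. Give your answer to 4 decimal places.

0.3126

Let the stationary distribution be π with π = πP and π_1 + π_2 + π_3 = 1.
π_1 = 0.38·π_1 + 0.24·π_2 + 0.32·π_3
π_2 = 0.36·π_1 + 0.28·π_2 + 0.3·π_3
Solving with the normalization constraint gives π = (0.3138, 0.3126, 0.3736).
So the stationary probability of Running is 0.3126.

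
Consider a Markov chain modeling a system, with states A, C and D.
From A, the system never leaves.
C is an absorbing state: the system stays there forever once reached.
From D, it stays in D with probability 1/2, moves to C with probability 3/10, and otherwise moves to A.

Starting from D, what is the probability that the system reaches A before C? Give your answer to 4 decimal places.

Let h(s) be the probability of absorption at A starting from transient state s. Then h(A) = 1 and h(C) = 0. By first-step analysis:
h(D) = 0.2·1 + 0.3·0 + 0.5·h(D)
Solving: h(D) = 0.4000.
Starting from D, the probability is 0.4000.

0.4000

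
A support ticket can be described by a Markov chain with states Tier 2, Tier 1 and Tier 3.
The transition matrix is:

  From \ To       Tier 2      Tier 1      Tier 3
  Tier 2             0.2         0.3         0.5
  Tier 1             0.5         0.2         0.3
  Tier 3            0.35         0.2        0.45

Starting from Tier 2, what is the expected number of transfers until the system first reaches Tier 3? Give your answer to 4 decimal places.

Let t(s) be the expected number of transfers to first reach Tier 3 from state s, with t(Tier 3) = 0. Conditioning on the first transfer:
t(Tier 2) = 1 + 0.2·t(Tier 2) + 0.3·t(Tier 1)
t(Tier 1) = 1 + 0.5·t(Tier 2) + 0.2·t(Tier 1)
Solving: t(Tier 2) = 2.2449, t(Tier 1) = 2.6531.
Expected transfers from Tier 2 to Tier 3: 2.2449.

2.2449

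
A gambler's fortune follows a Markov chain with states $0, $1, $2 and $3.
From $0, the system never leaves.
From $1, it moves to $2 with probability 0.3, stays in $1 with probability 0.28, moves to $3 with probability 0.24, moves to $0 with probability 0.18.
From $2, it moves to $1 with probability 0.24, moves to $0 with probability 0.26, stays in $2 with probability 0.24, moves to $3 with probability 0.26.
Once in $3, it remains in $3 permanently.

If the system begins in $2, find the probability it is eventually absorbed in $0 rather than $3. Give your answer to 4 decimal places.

Let h(s) be the probability of absorption at $0 starting from transient state s. Then h($0) = 1 and h($3) = 0. By first-step analysis:
h($1) = 0.18·1 + 0.28·h($1) + 0.3·h($2) + 0.24·0
h($2) = 0.26·1 + 0.24·h($1) + 0.24·h($2) + 0.26·0
Solving: h($1) = 0.4520, h($2) = 0.4848.
Starting from $2, the probability is 0.4848.

0.4848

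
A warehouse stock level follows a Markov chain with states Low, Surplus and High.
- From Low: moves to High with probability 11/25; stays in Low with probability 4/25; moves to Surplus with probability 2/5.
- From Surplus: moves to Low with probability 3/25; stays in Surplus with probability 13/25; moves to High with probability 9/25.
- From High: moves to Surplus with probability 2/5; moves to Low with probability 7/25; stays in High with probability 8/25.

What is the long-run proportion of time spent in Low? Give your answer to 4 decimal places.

Let the stationary distribution be π with π = πP and π_1 + π_2 + π_3 = 1.
π_1 = 0.16·π_1 + 0.12·π_2 + 0.28·π_3
π_2 = 0.4·π_1 + 0.52·π_2 + 0.4·π_3
Solving with the normalization constraint gives π = (0.1851, 0.4545, 0.3604).
So the stationary probability of Low is 0.1851.

0.1851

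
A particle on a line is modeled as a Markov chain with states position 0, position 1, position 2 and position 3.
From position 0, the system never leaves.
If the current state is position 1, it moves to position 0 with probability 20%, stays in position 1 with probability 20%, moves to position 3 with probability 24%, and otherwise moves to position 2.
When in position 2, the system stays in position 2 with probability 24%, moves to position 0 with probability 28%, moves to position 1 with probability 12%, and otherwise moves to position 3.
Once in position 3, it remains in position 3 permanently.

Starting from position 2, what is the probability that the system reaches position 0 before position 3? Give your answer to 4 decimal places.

0.4391

Let h(s) be the probability of absorption at position 0 starting from transient state s. Then h(position 0) = 1 and h(position 3) = 0. By first-step analysis:
h(position 1) = 0.2·1 + 0.2·h(position 1) + 0.36·h(position 2) + 0.24·0
h(position 2) = 0.28·1 + 0.12·h(position 1) + 0.24·h(position 2) + 0.36·0
Solving: h(position 1) = 0.4476, h(position 2) = 0.4391.
Starting from position 2, the probability is 0.4391.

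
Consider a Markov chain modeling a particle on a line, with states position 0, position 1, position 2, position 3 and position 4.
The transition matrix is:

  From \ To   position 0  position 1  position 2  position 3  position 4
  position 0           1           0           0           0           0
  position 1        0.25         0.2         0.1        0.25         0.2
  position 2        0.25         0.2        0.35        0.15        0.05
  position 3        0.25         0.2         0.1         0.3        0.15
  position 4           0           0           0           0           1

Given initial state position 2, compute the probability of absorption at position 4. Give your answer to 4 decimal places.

0.2857

Let h(s) be the probability of absorption at position 4 starting from transient state s. Then h(position 4) = 1 and h(position 0) = 0. By first-step analysis:
h(position 1) = 0.25·0 + 0.2·h(position 1) + 0.1·h(position 2) + 0.25·h(position 3) + 0.2·1
h(position 2) = 0.25·0 + 0.2·h(position 1) + 0.35·h(position 2) + 0.15·h(position 3) + 0.05·1
h(position 3) = 0.25·0 + 0.2·h(position 1) + 0.1·h(position 2) + 0.3·h(position 3) + 0.15·1
Solving: h(position 1) = 0.4013, h(position 2) = 0.2857, h(position 3) = 0.3697.
Starting from position 2, the probability is 0.2857.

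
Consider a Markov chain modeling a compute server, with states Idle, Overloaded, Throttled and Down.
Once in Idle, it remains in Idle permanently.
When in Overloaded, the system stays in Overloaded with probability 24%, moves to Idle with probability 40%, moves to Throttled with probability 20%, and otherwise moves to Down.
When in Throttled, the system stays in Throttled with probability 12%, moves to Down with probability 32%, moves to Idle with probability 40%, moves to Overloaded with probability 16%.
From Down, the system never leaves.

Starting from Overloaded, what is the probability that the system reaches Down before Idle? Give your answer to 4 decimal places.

0.3216

Let h(s) be the probability of absorption at Down starting from transient state s. Then h(Down) = 1 and h(Idle) = 0. By first-step analysis:
h(Overloaded) = 0.4·0 + 0.24·h(Overloaded) + 0.2·h(Throttled) + 0.16·1
h(Throttled) = 0.4·0 + 0.16·h(Overloaded) + 0.12·h(Throttled) + 0.32·1
Solving: h(Overloaded) = 0.3216, h(Throttled) = 0.4221.
Starting from Overloaded, the probability is 0.3216.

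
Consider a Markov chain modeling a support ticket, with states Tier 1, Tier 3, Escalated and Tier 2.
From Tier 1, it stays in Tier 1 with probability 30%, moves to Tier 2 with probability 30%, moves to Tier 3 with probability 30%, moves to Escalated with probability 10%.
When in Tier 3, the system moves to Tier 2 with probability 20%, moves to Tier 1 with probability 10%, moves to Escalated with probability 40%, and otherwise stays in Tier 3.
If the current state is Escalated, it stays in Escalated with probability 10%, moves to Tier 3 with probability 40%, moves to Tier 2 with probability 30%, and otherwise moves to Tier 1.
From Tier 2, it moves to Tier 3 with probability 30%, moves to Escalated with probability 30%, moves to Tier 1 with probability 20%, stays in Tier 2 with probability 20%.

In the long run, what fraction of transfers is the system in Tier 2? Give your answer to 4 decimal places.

0.2432

Let the stationary distribution be π with π = πP and π_1 + π_2 + π_3 + π_4 = 1.
π_1 = 0.3·π_1 + 0.1·π_2 + 0.2·π_3 + 0.2·π_4
π_2 = 0.3·π_1 + 0.3·π_2 + 0.4·π_3 + 0.3·π_4
π_3 = 0.1·π_1 + 0.4·π_2 + 0.1·π_3 + 0.3·π_4
Solving with the normalization constraint gives π = (0.1862, 0.3246, 0.2460, 0.2432).
So the stationary probability of Tier 2 is 0.2432.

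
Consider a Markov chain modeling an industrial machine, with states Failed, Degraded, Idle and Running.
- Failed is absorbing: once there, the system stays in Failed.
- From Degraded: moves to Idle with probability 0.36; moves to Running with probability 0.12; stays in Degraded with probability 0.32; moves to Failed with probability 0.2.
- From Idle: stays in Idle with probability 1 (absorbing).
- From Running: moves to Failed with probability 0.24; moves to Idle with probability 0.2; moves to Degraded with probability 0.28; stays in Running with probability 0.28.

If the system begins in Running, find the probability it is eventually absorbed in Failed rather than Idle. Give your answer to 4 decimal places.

0.4807

Let h(s) be the probability of absorption at Failed starting from transient state s. Then h(Failed) = 1 and h(Idle) = 0. By first-step analysis:
h(Degraded) = 0.2·1 + 0.32·h(Degraded) + 0.36·0 + 0.12·h(Running)
h(Running) = 0.24·1 + 0.28·h(Degraded) + 0.2·0 + 0.28·h(Running)
Solving: h(Degraded) = 0.3789, h(Running) = 0.4807.
Starting from Running, the probability is 0.4807.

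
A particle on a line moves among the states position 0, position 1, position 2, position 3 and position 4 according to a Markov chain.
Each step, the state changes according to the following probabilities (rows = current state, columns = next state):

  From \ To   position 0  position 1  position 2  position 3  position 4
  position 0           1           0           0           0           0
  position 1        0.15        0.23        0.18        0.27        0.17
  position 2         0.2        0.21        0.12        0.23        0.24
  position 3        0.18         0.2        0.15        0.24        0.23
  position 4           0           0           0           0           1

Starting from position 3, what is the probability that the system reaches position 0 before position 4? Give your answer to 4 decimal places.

Let h(s) be the probability of absorption at position 0 starting from transient state s. Then h(position 0) = 1 and h(position 4) = 0. By first-step analysis:
h(position 1) = 0.15·1 + 0.23·h(position 1) + 0.18·h(position 2) + 0.27·h(position 3) + 0.17·0
h(position 2) = 0.2·1 + 0.21·h(position 1) + 0.12·h(position 2) + 0.23·h(position 3) + 0.24·0
h(position 3) = 0.18·1 + 0.2·h(position 1) + 0.15·h(position 2) + 0.24·h(position 3) + 0.23·0
Solving: h(position 1) = 0.4573, h(position 2) = 0.4531, h(position 3) = 0.4466.
Starting from position 3, the probability is 0.4466.

0.4466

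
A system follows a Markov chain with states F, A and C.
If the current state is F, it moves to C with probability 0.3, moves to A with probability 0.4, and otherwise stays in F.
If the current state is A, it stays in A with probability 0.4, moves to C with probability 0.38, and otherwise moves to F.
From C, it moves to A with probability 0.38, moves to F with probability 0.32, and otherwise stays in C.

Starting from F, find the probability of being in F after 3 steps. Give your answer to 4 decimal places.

Propagate the distribution vector 3 steps from F.
After 0 steps: (1.0000, 0.0000, 0.0000)
After 1 step: (0.3000, 0.4000, 0.3000)
After 2 steps: (0.2740, 0.3940, 0.3320)
After 3 steps: (0.2751, 0.3934, 0.3315)
P(in F after 3 steps) = 0.2751

0.2751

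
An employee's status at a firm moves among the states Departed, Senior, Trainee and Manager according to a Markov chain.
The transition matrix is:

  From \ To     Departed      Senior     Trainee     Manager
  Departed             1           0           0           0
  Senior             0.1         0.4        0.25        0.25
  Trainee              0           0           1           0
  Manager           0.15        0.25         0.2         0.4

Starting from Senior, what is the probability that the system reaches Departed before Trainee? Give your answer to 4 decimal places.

Let h(s) be the probability of absorption at Departed starting from transient state s. Then h(Departed) = 1 and h(Trainee) = 0. By first-step analysis:
h(Senior) = 0.1·1 + 0.4·h(Senior) + 0.25·0 + 0.25·h(Manager)
h(Manager) = 0.15·1 + 0.25·h(Senior) + 0.2·0 + 0.4·h(Manager)
Solving: h(Senior) = 0.3277, h(Manager) = 0.3866.
Starting from Senior, the probability is 0.3277.

0.3277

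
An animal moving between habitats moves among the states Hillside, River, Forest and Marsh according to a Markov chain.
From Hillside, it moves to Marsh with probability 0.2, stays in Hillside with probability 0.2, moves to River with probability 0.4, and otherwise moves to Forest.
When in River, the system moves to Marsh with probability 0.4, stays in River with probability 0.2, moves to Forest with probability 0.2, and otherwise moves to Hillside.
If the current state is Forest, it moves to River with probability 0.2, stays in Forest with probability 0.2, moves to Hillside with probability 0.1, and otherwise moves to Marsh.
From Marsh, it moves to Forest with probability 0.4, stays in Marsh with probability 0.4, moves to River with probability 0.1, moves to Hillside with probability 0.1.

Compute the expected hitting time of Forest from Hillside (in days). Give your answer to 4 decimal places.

3.8060

Let t(s) be the expected number of days to first reach Forest from state s, with t(Forest) = 0. Conditioning on the first day:
t(Hillside) = 1 + 0.2·t(Hillside) + 0.4·t(River) + 0.2·t(Marsh)
t(River) = 1 + 0.2·t(Hillside) + 0.2·t(River) + 0.4·t(Marsh)
t(Marsh) = 1 + 0.1·t(Hillside) + 0.1·t(River) + 0.4·t(Marsh)
Solving: t(Hillside) = 3.8060, t(River) = 3.6567, t(Marsh) = 2.9104.
Expected days from Hillside to Forest: 3.8060.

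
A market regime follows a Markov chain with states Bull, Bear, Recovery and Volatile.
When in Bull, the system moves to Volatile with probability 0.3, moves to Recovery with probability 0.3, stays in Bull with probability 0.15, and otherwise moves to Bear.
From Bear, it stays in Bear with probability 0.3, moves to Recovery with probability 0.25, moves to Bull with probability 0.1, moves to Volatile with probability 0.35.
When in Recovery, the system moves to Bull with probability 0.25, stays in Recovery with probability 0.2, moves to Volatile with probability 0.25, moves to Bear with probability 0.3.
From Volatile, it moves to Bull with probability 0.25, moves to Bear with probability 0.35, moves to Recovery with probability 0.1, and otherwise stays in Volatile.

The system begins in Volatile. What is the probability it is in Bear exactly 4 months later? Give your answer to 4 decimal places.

Propagate the distribution vector 4 months from Volatile.
After 0 months: (0.0000, 0.0000, 0.0000, 1.0000)
After 1 month: (0.2500, 0.3500, 0.1000, 0.3000)
After 2 months: (0.1725, 0.3025, 0.2125, 0.3125)
After 3 months: (0.1874, 0.3070, 0.2011, 0.3045)
After 4 months: (0.1852, 0.3059, 0.2036, 0.3053)
P(in Bear after 4 months) = 0.3059

0.3059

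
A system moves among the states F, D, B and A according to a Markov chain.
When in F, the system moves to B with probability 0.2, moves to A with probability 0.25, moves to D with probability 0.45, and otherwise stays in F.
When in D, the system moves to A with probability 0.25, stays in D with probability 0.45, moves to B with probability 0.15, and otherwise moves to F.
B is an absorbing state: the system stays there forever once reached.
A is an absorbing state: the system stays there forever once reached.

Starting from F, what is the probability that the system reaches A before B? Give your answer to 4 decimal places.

Let h(s) be the probability of absorption at A starting from transient state s. Then h(A) = 1 and h(B) = 0. By first-step analysis:
h(F) = 0.1·h(F) + 0.45·h(D) + 0.2·0 + 0.25·1
h(D) = 0.15·h(F) + 0.45·h(D) + 0.15·0 + 0.25·1
Solving: h(F) = 0.5848, h(D) = 0.6140.
Starting from F, the probability is 0.5848.

0.5848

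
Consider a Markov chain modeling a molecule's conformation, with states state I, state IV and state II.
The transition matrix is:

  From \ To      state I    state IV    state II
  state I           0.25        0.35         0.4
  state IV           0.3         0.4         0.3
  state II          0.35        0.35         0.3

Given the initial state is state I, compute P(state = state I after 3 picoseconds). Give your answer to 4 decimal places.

Propagate the distribution vector 3 picoseconds from state I.
After 0 picoseconds: (1.0000, 0.0000, 0.0000)
After 1 picosecond: (0.2500, 0.3500, 0.4000)
After 2 picoseconds: (0.3075, 0.3675, 0.3250)
After 3 picoseconds: (0.3009, 0.3684, 0.3308)
P(in state I after 3 picoseconds) = 0.3009

0.3009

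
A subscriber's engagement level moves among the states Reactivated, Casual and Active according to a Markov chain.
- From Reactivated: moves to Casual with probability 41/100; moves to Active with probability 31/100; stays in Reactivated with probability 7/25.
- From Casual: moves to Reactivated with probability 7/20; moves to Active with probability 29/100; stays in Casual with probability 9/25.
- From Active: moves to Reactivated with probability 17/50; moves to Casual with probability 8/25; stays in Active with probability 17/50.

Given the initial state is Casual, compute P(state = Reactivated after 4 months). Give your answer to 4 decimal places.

Propagate the distribution vector 4 months from Casual.
After 0 months: (0.0000, 1.0000, 0.0000)
After 1 month: (0.3500, 0.3600, 0.2900)
After 2 months: (0.3226, 0.3659, 0.3115)
After 3 months: (0.3243, 0.3637, 0.3120)
After 4 months: (0.3242, 0.3637, 0.3121)
P(in Reactivated after 4 months) = 0.3242

0.3242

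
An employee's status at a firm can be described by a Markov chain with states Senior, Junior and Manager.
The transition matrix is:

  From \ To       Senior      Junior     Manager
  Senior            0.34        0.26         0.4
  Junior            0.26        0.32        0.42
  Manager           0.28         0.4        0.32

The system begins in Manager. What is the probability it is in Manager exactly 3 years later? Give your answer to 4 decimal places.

Propagate the distribution vector 3 years from Manager.
After 0 years: (0.0000, 0.0000, 1.0000)
After 1 year: (0.2800, 0.4000, 0.3200)
After 2 years: (0.2888, 0.3288, 0.3824)
After 3 years: (0.2908, 0.3333, 0.3760)
P(in Manager after 3 years) = 0.3760

0.3760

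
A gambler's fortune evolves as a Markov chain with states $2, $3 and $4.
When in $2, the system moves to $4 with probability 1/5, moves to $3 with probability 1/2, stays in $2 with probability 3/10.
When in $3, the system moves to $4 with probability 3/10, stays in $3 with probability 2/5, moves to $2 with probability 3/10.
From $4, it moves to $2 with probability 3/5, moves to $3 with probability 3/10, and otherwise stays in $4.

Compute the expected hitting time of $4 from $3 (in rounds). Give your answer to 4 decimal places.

Let t(s) be the expected number of rounds to first reach $4 from state s, with t($4) = 0. Conditioning on the first round:
t($2) = 1 + 0.3·t($2) + 0.5·t($3)
t($3) = 1 + 0.3·t($2) + 0.4·t($3)
Solving: t($2) = 4.0741, t($3) = 3.7037.
Expected rounds from $3 to $4: 3.7037.

3.7037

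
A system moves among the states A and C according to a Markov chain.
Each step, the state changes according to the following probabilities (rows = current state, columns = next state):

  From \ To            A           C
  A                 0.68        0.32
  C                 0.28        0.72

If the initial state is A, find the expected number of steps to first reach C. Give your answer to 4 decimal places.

Let t(s) be the expected number of steps to first reach C from state s, with t(C) = 0. Conditioning on the first step:
t(A) = 1 + 0.68·t(A)
Solving: t(A) = 3.1250.
Expected steps from A to C: 3.1250.

3.1250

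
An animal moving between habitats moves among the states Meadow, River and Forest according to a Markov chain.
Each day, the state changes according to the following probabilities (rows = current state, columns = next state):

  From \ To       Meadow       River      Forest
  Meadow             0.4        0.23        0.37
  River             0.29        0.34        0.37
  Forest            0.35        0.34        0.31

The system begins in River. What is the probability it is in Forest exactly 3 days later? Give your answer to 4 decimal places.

0.3491

Propagate the distribution vector 3 days from River.
After 0 days: (0.0000, 1.0000, 0.0000)
After 1 day: (0.2900, 0.3400, 0.3700)
After 2 days: (0.3441, 0.3081, 0.3478)
After 3 days: (0.3487, 0.3021, 0.3491)
P(in Forest after 3 days) = 0.3491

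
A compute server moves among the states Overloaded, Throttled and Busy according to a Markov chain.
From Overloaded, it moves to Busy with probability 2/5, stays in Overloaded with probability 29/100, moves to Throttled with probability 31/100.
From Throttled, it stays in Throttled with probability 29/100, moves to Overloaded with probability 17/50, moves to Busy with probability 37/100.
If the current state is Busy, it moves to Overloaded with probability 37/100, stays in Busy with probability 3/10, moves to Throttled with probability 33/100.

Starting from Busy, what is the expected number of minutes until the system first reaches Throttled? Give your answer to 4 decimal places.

Let t(s) be the expected number of minutes to first reach Throttled from state s, with t(Throttled) = 0. Conditioning on the first minute:
t(Overloaded) = 1 + 0.29·t(Overloaded) + 0.4·t(Busy)
t(Busy) = 1 + 0.37·t(Overloaded) + 0.3·t(Busy)
Solving: t(Overloaded) = 3.1519, t(Busy) = 3.0946.
Expected minutes from Busy to Throttled: 3.0946.

3.0946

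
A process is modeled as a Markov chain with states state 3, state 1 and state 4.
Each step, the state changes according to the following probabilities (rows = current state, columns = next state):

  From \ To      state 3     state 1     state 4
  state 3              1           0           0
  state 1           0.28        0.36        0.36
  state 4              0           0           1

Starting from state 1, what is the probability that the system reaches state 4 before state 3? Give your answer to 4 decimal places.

Let h(s) be the probability of absorption at state 4 starting from transient state s. Then h(state 4) = 1 and h(state 3) = 0. By first-step analysis:
h(state 1) = 0.28·0 + 0.36·h(state 1) + 0.36·1
Solving: h(state 1) = 0.5625.
Starting from state 1, the probability is 0.5625.

0.5625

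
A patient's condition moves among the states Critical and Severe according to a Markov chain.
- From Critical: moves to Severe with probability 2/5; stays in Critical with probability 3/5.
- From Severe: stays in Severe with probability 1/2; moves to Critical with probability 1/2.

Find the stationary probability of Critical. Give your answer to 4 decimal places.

0.5556

Let the stationary distribution be π with π = πP and π_1 + π_2 = 1.
π_1 = 0.6·π_1 + 0.5·π_2
Solving with the normalization constraint gives π = (0.5556, 0.4444).
So the stationary probability of Critical is 0.5556.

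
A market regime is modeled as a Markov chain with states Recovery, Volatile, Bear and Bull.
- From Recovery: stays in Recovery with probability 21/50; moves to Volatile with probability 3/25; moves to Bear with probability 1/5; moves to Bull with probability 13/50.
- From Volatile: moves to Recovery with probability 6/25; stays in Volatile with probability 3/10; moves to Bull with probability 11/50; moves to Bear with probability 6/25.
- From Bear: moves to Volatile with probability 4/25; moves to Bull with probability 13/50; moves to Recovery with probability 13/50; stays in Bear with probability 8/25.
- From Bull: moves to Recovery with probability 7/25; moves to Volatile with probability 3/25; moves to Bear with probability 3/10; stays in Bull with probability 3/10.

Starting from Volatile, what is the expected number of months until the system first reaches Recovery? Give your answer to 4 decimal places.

Let t(s) be the expected number of months to first reach Recovery from state s, with t(Recovery) = 0. Conditioning on the first month:
t(Volatile) = 1 + 0.3·t(Volatile) + 0.24·t(Bear) + 0.22·t(Bull)
t(Bear) = 1 + 0.16·t(Volatile) + 0.32·t(Bear) + 0.26·t(Bull)
t(Bull) = 1 + 0.12·t(Volatile) + 0.3·t(Bear) + 0.3·t(Bull)
Solving: t(Volatile) = 3.9125, t(Bear) = 3.8198, t(Bull) = 3.7363.
Expected months from Volatile to Recovery: 3.9125.

3.9125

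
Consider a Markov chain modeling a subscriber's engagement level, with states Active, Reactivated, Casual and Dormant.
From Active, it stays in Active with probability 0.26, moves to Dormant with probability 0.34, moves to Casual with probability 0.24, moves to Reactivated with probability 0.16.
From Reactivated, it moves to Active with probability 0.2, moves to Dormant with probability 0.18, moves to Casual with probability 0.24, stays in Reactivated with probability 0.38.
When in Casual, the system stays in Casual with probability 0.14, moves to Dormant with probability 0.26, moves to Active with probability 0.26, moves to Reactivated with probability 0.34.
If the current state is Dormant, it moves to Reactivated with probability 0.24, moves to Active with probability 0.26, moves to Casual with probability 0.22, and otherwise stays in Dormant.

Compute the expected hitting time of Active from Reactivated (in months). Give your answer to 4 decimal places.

Let t(s) be the expected number of months to first reach Active from state s, with t(Active) = 0. Conditioning on the first month:
t(Reactivated) = 1 + 0.38·t(Reactivated) + 0.24·t(Casual) + 0.18·t(Dormant)
t(Casual) = 1 + 0.34·t(Reactivated) + 0.14·t(Casual) + 0.26·t(Dormant)
t(Dormant) = 1 + 0.24·t(Reactivated) + 0.22·t(Casual) + 0.28·t(Dormant)
Solving: t(Reactivated) = 4.4249, t(Casual) = 4.1625, t(Dormant) = 4.1357.
Expected months from Reactivated to Active: 4.4249.

4.4249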